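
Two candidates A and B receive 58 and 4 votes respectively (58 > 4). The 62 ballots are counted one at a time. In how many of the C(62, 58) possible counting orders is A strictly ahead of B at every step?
Strict-lead orderings = 485865

Total orderings of the 62 votes with 58 for A: C(62, 58) = 557845. By the Bertrand ballot formula (Cycle Lemma / reflection principle), the number of orderings in which A is strictly ahead of B throughout is (p − q)/(p + q) · C(p + q, p) = (58 − 4)/(58 + 4) · 557845 = 485865.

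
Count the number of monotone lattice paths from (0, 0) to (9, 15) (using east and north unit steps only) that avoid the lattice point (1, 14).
Number of paths = 1307369

Total paths from (0, 0) to (9, 15): C(24, 9) = 1307504. Paths through (1, 14): (paths (0, 0) → (1, 14)) × (paths (1, 14) → (9, 15)) = C(15, 1) · C(9, 8) = 15 · 9 = 135. Avoidance count = 1307504 − 135 = 1307369.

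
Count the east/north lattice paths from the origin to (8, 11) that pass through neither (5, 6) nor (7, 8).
Number of paths = 35058

Inclusion–exclusion. Total paths: C(19, 8) = 75582. Through P₁: C(11, 5)·C(8, 3) = 25872. Through P₂: C(15, 7)·C(4, 1) = 25740. Since P₁ is strictly southwest of P₂, a monotone path through both must visit P₁ then P₂; paths through both = C(11, 5)·C(4, 2)·C(4, 1) = 11088. Avoid both = 75582 − 25872 − 25740 + 11088 = 35058.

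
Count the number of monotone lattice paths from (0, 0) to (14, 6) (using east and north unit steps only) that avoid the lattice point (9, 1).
Number of paths = 36240

Total paths from (0, 0) to (14, 6): C(20, 14) = 38760. Paths through (9, 1): (paths (0, 0) → (9, 1)) × (paths (9, 1) → (14, 6)) = C(10, 9) · C(10, 5) = 10 · 252 = 2520. Avoidance count = 38760 − 2520 = 36240.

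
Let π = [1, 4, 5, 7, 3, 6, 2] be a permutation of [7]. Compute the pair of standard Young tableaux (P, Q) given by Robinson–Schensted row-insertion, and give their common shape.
P = [1, 2, 5, 6] / [3, 7] / [4];  Q = [1, 2, 3, 4] / [5, 6] / [7];  common shape = (4, 2, 1)

Row-insert the values π_1, π_2, … into P one at a time, bumping the leftmost entry strictly greater than the inserted value down to the next row. The recording tableau Q records, in position (i, j), the step at which that cell was added to P.
  Insert 1 (step 1): P = [1];  Q = [1]
  Insert 4 (step 2): P = [1, 4];  Q = [1, 2]
  Insert 5 (step 3): P = [1, 4, 5];  Q = [1, 2, 3]
  Insert 7 (step 4): P = [1, 4, 5, 7];  Q = [1, 2, 3, 4]
  Insert 3 (step 5): P = [1, 3, 5, 7] / [4];  Q = [1, 2, 3, 4] / [5]
  Insert 6 (step 6): P = [1, 3, 5, 6] / [4, 7];  Q = [1, 2, 3, 4] / [5, 6]
  Insert 2 (step 7): P = [1, 2, 5, 6] / [3, 7] / [4];  Q = [1, 2, 3, 4] / [5, 6] / [7]
Final shape: (4, 2, 1).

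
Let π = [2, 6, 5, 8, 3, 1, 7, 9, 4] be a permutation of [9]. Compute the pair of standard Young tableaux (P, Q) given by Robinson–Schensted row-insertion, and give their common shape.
P = [1, 3, 4, 9] / [2, 7] / [5, 8] / [6];  Q = [1, 2, 4, 8] / [3, 7] / [5, 9] / [6];  common shape = (4, 2, 2, 1)

Row-insert the values π_1, π_2, … into P one at a time, bumping the leftmost entry strictly greater than the inserted value down to the next row. The recording tableau Q records, in position (i, j), the step at which that cell was added to P.
  Insert 2 (step 1): P = [2];  Q = [1]
  Insert 6 (step 2): P = [2, 6];  Q = [1, 2]
  Insert 5 (step 3): P = [2, 5] / [6];  Q = [1, 2] / [3]
  Insert 8 (step 4): P = [2, 5, 8] / [6];  Q = [1, 2, 4] / [3]
  Insert 3 (step 5): P = [2, 3, 8] / [5] / [6];  Q = [1, 2, 4] / [3] / [5]
  Insert 1 (step 6): P = [1, 3, 8] / [2] / [5] / [6];  Q = [1, 2, 4] / [3] / [5] / [6]
  Insert 7 (step 7): P = [1, 3, 7] / [2, 8] / [5] / [6];  Q = [1, 2, 4] / [3, 7] / [5] / [6]
  Insert 9 (step 8): P = [1, 3, 7, 9] / [2, 8] / [5] / [6];  Q = [1, 2, 4, 8] / [3, 7] / [5] / [6]
  Insert 4 (step 9): P = [1, 3, 4, 9] / [2, 7] / [5, 8] / [6];  Q = [1, 2, 4, 8] / [3, 7] / [5, 9] / [6]
Final shape: (4, 2, 2, 1).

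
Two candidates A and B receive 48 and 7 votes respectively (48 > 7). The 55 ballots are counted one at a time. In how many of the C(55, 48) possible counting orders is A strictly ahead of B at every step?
Strict-lead orderings = 151273395

Total orderings of the 55 votes with 48 for A: C(55, 48) = 202927725. By the Bertrand ballot formula (Cycle Lemma / reflection principle), the number of orderings in which A is strictly ahead of B throughout is (p − q)/(p + q) · C(p + q, p) = (48 − 7)/(48 + 7) · 202927725 = 151273395.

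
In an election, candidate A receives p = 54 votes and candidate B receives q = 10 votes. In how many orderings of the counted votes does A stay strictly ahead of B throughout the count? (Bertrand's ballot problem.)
Strict-lead orderings = 104137835186

Total orderings of the 64 votes with 54 for A: C(64, 54) = 151473214816. By the Bertrand ballot formula (Cycle Lemma / reflection principle), the number of orderings in which A is strictly ahead of B throughout is (p − q)/(p + q) · C(p + q, p) = (54 − 10)/(54 + 10) · 151473214816 = 104137835186.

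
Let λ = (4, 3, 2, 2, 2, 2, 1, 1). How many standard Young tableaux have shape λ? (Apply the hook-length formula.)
# SYT of shape (4, 3, 2, 2, 2, 2, 1, 1) = 618800

Hook-length formula: f^λ = n! / Π hook(c), product over all cells c of the Young diagram. For λ = (4, 3, 2, 2, 2, 2, 1, 1), n = 17 boxes. Hook lengths by row (left-to-right, top-to-bottom): [11, 8, 3, 1]; [9, 6, 1]; [7, 4]; [6, 3]; [5, 2]; [4, 1]; [2]; [1]. Product of hooks = 574801920. So f^λ = 17! / 574801920 = 355687428096000 / 574801920 = 618800.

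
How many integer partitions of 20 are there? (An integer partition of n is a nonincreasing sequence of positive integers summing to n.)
p(20) = 627

Compute p(n) via the recurrence p(n, m) = p(n, m−1) + p(n−m, m), where p(n, m) counts partitions of n with all parts ≤ m and p(n) = p(n, n). The base cases are p(0, m) = 1 and p(n, 0) = 0 for n > 0. Filling the table yields p(20) = 627. (Euler's pentagonal recurrence is an alternative.)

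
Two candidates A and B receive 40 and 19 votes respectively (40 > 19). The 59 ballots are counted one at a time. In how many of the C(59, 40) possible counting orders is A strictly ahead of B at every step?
Strict-lead orderings = 497337483739635

Total orderings of the 59 votes with 40 for A: C(59, 40) = 1397281501935165. By the Bertrand ballot formula (Cycle Lemma / reflection principle), the number of orderings in which A is strictly ahead of B throughout is (p − q)/(p + q) · C(p + q, p) = (40 − 19)/(40 + 19) · 1397281501935165 = 497337483739635.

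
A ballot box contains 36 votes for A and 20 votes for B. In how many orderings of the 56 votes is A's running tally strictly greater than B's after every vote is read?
Strict-lead orderings = 224461017760980

Total orderings of the 56 votes with 36 for A: C(56, 36) = 785613562163430. By the Bertrand ballot formula (Cycle Lemma / reflection principle), the number of orderings in which A is strictly ahead of B throughout is (p − q)/(p + q) · C(p + q, p) = (36 − 20)/(36 + 20) · 785613562163430 = 224461017760980.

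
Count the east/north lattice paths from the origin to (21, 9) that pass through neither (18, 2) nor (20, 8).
Number of paths = 8078780

Inclusion–exclusion. Total paths: C(30, 21) = 14307150. Through P₁: C(20, 18)·C(10, 3) = 22800. Through P₂: C(28, 20)·C(2, 1) = 6216210. Since P₁ is strictly southwest of P₂, a monotone path through both must visit P₁ then P₂; paths through both = C(20, 18)·C(8, 2)·C(2, 1) = 10640. Avoid both = 14307150 − 22800 − 6216210 + 10640 = 8078780.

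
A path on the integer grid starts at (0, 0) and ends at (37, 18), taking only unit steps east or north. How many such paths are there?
Number of paths = 144079707346575

A monotone lattice path from (0, 0) to (37, 18) consists of 37 east steps and 18 north steps in some order, so it is determined by which 37 of the 55 steps are east. The count is C(55, 37) = 144079707346575.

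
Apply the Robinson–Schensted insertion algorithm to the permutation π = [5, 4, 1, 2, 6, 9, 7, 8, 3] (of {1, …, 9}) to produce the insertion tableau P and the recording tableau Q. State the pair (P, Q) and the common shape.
P = [1, 2, 3, 7, 8] / [4, 6] / [5, 9];  Q = [1, 4, 5, 6, 8] / [2, 7] / [3, 9];  common shape = (5, 2, 2)

Row-insert the values π_1, π_2, … into P one at a time, bumping the leftmost entry strictly greater than the inserted value down to the next row. The recording tableau Q records, in position (i, j), the step at which that cell was added to P.
  Insert 5 (step 1): P = [5];  Q = [1]
  Insert 4 (step 2): P = [4] / [5];  Q = [1] / [2]
  Insert 1 (step 3): P = [1] / [4] / [5];  Q = [1] / [2] / [3]
  Insert 2 (step 4): P = [1, 2] / [4] / [5];  Q = [1, 4] / [2] / [3]
  Insert 6 (step 5): P = [1, 2, 6] / [4] / [5];  Q = [1, 4, 5] / [2] / [3]
  Insert 9 (step 6): P = [1, 2, 6, 9] / [4] / [5];  Q = [1, 4, 5, 6] / [2] / [3]
  Insert 7 (step 7): P = [1, 2, 6, 7] / [4, 9] / [5];  Q = [1, 4, 5, 6] / [2, 7] / [3]
  Insert 8 (step 8): P = [1, 2, 6, 7, 8] / [4, 9] / [5];  Q = [1, 4, 5, 6, 8] / [2, 7] / [3]
  Insert 3 (step 9): P = [1, 2, 3, 7, 8] / [4, 6] / [5, 9];  Q = [1, 4, 5, 6, 8] / [2, 7] / [3, 9]
Final shape: (5, 2, 2).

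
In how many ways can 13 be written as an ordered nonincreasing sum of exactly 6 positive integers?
p(13, 6 parts) = 14

Partitions of n into exactly k parts ↔ partitions of n − k into at most k parts (subtract 1 from each part). For n = 13, k = 6, the partitions are: 8+1+1+1+1+1, 7+2+1+1+1+1, 6+3+1+1+1+1, 6+2+2+1+1+1, 5+4+1+1+1+1, 5+3+2+1+1+1, 5+2+2+2+1+1, 4+4+2+1+1+1, 4+3+3+1+1+1, 4+3+2+2+1+1, 4+2+2+2+2+1, 3+3+3+2+1+1, 3+3+2+2+2+1, 3+2+2+2+2+2. Count = 14.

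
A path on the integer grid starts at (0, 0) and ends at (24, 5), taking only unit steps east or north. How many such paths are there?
Number of paths = 118755

A monotone lattice path from (0, 0) to (24, 5) consists of 24 east steps and 5 north steps in some order, so it is determined by which 24 of the 29 steps are east. The count is C(29, 24) = 118755.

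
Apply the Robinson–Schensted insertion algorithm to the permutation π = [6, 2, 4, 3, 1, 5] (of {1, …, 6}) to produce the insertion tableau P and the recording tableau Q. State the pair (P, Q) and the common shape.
P = [1, 3, 5] / [2] / [4] / [6];  Q = [1, 3, 6] / [2] / [4] / [5];  common shape = (3, 1, 1, 1)

Row-insert the values π_1, π_2, … into P one at a time, bumping the leftmost entry strictly greater than the inserted value down to the next row. The recording tableau Q records, in position (i, j), the step at which that cell was added to P.
  Insert 6 (step 1): P = [6];  Q = [1]
  Insert 2 (step 2): P = [2] / [6];  Q = [1] / [2]
  Insert 4 (step 3): P = [2, 4] / [6];  Q = [1, 3] / [2]
  Insert 3 (step 4): P = [2, 3] / [4] / [6];  Q = [1, 3] / [2] / [4]
  Insert 1 (step 5): P = [1, 3] / [2] / [4] / [6];  Q = [1, 3] / [2] / [4] / [5]
  Insert 5 (step 6): P = [1, 3, 5] / [2] / [4] / [6];  Q = [1, 3, 6] / [2] / [4] / [5]
Final shape: (3, 1, 1, 1).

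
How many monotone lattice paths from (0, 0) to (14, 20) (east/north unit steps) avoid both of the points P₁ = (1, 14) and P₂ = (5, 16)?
Number of paths = 1377180000

Inclusion–exclusion. Total paths: C(34, 14) = 1391975640. Through P₁: C(15, 1)·C(19, 13) = 406980. Through P₂: C(21, 5)·C(13, 9) = 14549535. Since P₁ is strictly southwest of P₂, a monotone path through both must visit P₁ then P₂; paths through both = C(15, 1)·C(6, 4)·C(13, 9) = 160875. Avoid both = 1391975640 − 406980 − 14549535 + 160875 = 1377180000.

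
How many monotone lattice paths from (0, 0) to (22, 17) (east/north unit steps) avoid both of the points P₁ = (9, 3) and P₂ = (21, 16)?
Number of paths = 23144874470

Inclusion–exclusion. Total paths: C(39, 22) = 51021117810. Through P₁: C(12, 9)·C(27, 13) = 4412826000. Through P₂: C(37, 21)·C(2, 1) = 25751549340. Since P₁ is strictly southwest of P₂, a monotone path through both must visit P₁ then P₂; paths through both = C(12, 9)·C(25, 12)·C(2, 1) = 2288132000. Avoid both = 51021117810 − 4412826000 − 25751549340 + 2288132000 = 23144874470.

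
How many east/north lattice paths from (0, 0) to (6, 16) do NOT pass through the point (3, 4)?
Number of paths = 58688

Total paths from (0, 0) to (6, 16): C(22, 6) = 74613. Paths through (3, 4): (paths (0, 0) → (3, 4)) × (paths (3, 4) → (6, 16)) = C(7, 3) · C(15, 3) = 35 · 455 = 15925. Avoidance count = 74613 − 15925 = 58688.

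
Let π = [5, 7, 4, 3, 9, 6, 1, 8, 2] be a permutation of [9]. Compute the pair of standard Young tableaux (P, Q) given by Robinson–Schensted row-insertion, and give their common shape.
P = [1, 2, 8] / [3, 6, 9] / [4, 7] / [5];  Q = [1, 2, 5] / [3, 6, 8] / [4, 9] / [7];  common shape = (3, 3, 2, 1)

Row-insert the values π_1, π_2, … into P one at a time, bumping the leftmost entry strictly greater than the inserted value down to the next row. The recording tableau Q records, in position (i, j), the step at which that cell was added to P.
  Insert 5 (step 1): P = [5];  Q = [1]
  Insert 7 (step 2): P = [5, 7];  Q = [1, 2]
  Insert 4 (step 3): P = [4, 7] / [5];  Q = [1, 2] / [3]
  Insert 3 (step 4): P = [3, 7] / [4] / [5];  Q = [1, 2] / [3] / [4]
  Insert 9 (step 5): P = [3, 7, 9] / [4] / [5];  Q = [1, 2, 5] / [3] / [4]
  Insert 6 (step 6): P = [3, 6, 9] / [4, 7] / [5];  Q = [1, 2, 5] / [3, 6] / [4]
  Insert 1 (step 7): P = [1, 6, 9] / [3, 7] / [4] / [5];  Q = [1, 2, 5] / [3, 6] / [4] / [7]
  Insert 8 (step 8): P = [1, 6, 8] / [3, 7, 9] / [4] / [5];  Q = [1, 2, 5] / [3, 6, 8] / [4] / [7]
  Insert 2 (step 9): P = [1, 2, 8] / [3, 6, 9] / [4, 7] / [5];  Q = [1, 2, 5] / [3, 6, 8] / [4, 9] / [7]
Final shape: (3, 3, 2, 1).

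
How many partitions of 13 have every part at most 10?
p(13, parts ≤ 10) = 97

Partitions of 13 with all parts ≤ 10: 10+3, 10+2+1, 10+1+1+1, 9+4, 9+3+1, 9+2+2, 9+2+1+1, 9+1+1+1+1, 8+5, 8+4+1, 8+3+2, 8+3+1+1, 8+2+2+1, 8+2+1+1+1, 8+1+1+1+1+1, 7+6, 7+5+1, 7+4+2, 7+4+1+1, 7+3+3, 7+3+2+1, 7+3+1+1+1, 7+2+2+2, 7+2+2+1+1, 7+2+1+1+1+1, 7+1+1+1+1+1+1, 6+6+1, 6+5+2, 6+5+1+1, 6+4+3, … (97 total). Count = 97.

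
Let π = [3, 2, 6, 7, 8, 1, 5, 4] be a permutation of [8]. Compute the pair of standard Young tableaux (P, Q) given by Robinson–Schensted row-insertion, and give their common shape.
P = [1, 4, 7, 8] / [2, 5] / [3, 6];  Q = [1, 3, 4, 5] / [2, 7] / [6, 8];  common shape = (4, 2, 2)

Row-insert the values π_1, π_2, … into P one at a time, bumping the leftmost entry strictly greater than the inserted value down to the next row. The recording tableau Q records, in position (i, j), the step at which that cell was added to P.
  Insert 3 (step 1): P = [3];  Q = [1]
  Insert 2 (step 2): P = [2] / [3];  Q = [1] / [2]
  Insert 6 (step 3): P = [2, 6] / [3];  Q = [1, 3] / [2]
  Insert 7 (step 4): P = [2, 6, 7] / [3];  Q = [1, 3, 4] / [2]
  Insert 8 (step 5): P = [2, 6, 7, 8] / [3];  Q = [1, 3, 4, 5] / [2]
  Insert 1 (step 6): P = [1, 6, 7, 8] / [2] / [3];  Q = [1, 3, 4, 5] / [2] / [6]
  Insert 5 (step 7): P = [1, 5, 7, 8] / [2, 6] / [3];  Q = [1, 3, 4, 5] / [2, 7] / [6]
  Insert 4 (step 8): P = [1, 4, 7, 8] / [2, 5] / [3, 6];  Q = [1, 3, 4, 5] / [2, 7] / [6, 8]
Final shape: (4, 2, 2).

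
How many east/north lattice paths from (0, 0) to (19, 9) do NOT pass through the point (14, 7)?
Number of paths = 4465020

Total paths from (0, 0) to (19, 9): C(28, 19) = 6906900. Paths through (14, 7): (paths (0, 0) → (14, 7)) × (paths (14, 7) → (19, 9)) = C(21, 14) · C(7, 5) = 116280 · 21 = 2441880. Avoidance count = 6906900 − 2441880 = 4465020.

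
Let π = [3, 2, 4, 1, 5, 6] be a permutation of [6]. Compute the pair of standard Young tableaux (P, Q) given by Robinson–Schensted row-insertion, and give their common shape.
P = [1, 4, 5, 6] / [2] / [3];  Q = [1, 3, 5, 6] / [2] / [4];  common shape = (4, 1, 1)

Row-insert the values π_1, π_2, … into P one at a time, bumping the leftmost entry strictly greater than the inserted value down to the next row. The recording tableau Q records, in position (i, j), the step at which that cell was added to P.
  Insert 3 (step 1): P = [3];  Q = [1]
  Insert 2 (step 2): P = [2] / [3];  Q = [1] / [2]
  Insert 4 (step 3): P = [2, 4] / [3];  Q = [1, 3] / [2]
  Insert 1 (step 4): P = [1, 4] / [2] / [3];  Q = [1, 3] / [2] / [4]
  Insert 5 (step 5): P = [1, 4, 5] / [2] / [3];  Q = [1, 3, 5] / [2] / [4]
  Insert 6 (step 6): P = [1, 4, 5, 6] / [2] / [3];  Q = [1, 3, 5, 6] / [2] / [4]
Final shape: (4, 1, 1).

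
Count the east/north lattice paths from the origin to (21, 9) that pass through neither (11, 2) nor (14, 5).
Number of paths = 9467766

Inclusion–exclusion. Total paths: C(30, 21) = 14307150. Through P₁: C(13, 11)·C(17, 10) = 1516944. Through P₂: C(19, 14)·C(11, 7) = 3837240. Since P₁ is strictly southwest of P₂, a monotone path through both must visit P₁ then P₂; paths through both = C(13, 11)·C(6, 3)·C(11, 7) = 514800. Avoid both = 14307150 − 1516944 − 3837240 + 514800 = 9467766.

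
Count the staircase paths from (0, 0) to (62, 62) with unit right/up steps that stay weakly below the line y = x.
C_62 = 24139737743045626825711458546273312

These NE paths below the diagonal are counted by the Catalan number C_n = (1/(n + 1)) · C(2n, n). For n = 62: C_62 = (1/63) · C(124, 62) = 1520803477811874490019821888415218656/63 = 24139737743045626825711458546273312.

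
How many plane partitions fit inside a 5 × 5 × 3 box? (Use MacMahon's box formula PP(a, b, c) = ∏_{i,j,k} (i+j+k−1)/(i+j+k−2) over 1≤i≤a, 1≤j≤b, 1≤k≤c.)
PP(5, 5, 3) = 731808

Evaluate the triple product over i = 1..5, j = 1..5, k = 1..3. The factors are (2/1) · (3/2) · (4/3) · (3/2) · (4/3) · (5/4) · (4/3) · (5/4) · … (75 factors total). The numerators and denominators telescope so the product is an integer; carrying out the multiplication exactly gives PP(5, 5, 3) = 731808.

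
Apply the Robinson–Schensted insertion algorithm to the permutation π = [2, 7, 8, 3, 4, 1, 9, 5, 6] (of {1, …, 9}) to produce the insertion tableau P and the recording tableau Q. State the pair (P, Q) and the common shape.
P = [1, 3, 4, 5, 6] / [2, 8, 9] / [7];  Q = [1, 2, 3, 7, 9] / [4, 5, 8] / [6];  common shape = (5, 3, 1)

Row-insert the values π_1, π_2, … into P one at a time, bumping the leftmost entry strictly greater than the inserted value down to the next row. The recording tableau Q records, in position (i, j), the step at which that cell was added to P.
  Insert 2 (step 1): P = [2];  Q = [1]
  Insert 7 (step 2): P = [2, 7];  Q = [1, 2]
  Insert 8 (step 3): P = [2, 7, 8];  Q = [1, 2, 3]
  Insert 3 (step 4): P = [2, 3, 8] / [7];  Q = [1, 2, 3] / [4]
  Insert 4 (step 5): P = [2, 3, 4] / [7, 8];  Q = [1, 2, 3] / [4, 5]
  Insert 1 (step 6): P = [1, 3, 4] / [2, 8] / [7];  Q = [1, 2, 3] / [4, 5] / [6]
  Insert 9 (step 7): P = [1, 3, 4, 9] / [2, 8] / [7];  Q = [1, 2, 3, 7] / [4, 5] / [6]
  Insert 5 (step 8): P = [1, 3, 4, 5] / [2, 8, 9] / [7];  Q = [1, 2, 3, 7] / [4, 5, 8] / [6]
  Insert 6 (step 9): P = [1, 3, 4, 5, 6] / [2, 8, 9] / [7];  Q = [1, 2, 3, 7, 9] / [4, 5, 8] / [6]
Final shape: (5, 3, 1).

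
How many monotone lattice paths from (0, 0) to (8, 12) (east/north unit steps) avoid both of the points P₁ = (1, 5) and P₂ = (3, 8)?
Number of paths = 92148

Inclusion–exclusion. Total paths: C(20, 8) = 125970. Through P₁: C(6, 1)·C(14, 7) = 20592. Through P₂: C(11, 3)·C(9, 5) = 20790. Since P₁ is strictly southwest of P₂, a monotone path through both must visit P₁ then P₂; paths through both = C(6, 1)·C(5, 2)·C(9, 5) = 7560. Avoid both = 125970 − 20592 − 20790 + 7560 = 92148.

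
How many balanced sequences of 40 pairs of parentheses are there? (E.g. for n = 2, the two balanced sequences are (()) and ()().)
C_40 = 2622127042276492108820

These balanced parentheses are counted by the Catalan number C_n = (1/(n + 1)) · C(2n, n). For n = 40: C_40 = (1/41) · C(80, 40) = 107507208733336176461620/41 = 2622127042276492108820.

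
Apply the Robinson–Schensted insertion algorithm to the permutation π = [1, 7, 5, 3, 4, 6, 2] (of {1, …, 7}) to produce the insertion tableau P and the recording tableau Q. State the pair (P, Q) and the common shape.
P = [1, 2, 4, 6] / [3] / [5] / [7];  Q = [1, 2, 5, 6] / [3] / [4] / [7];  common shape = (4, 1, 1, 1)

Row-insert the values π_1, π_2, … into P one at a time, bumping the leftmost entry strictly greater than the inserted value down to the next row. The recording tableau Q records, in position (i, j), the step at which that cell was added to P.
  Insert 1 (step 1): P = [1];  Q = [1]
  Insert 7 (step 2): P = [1, 7];  Q = [1, 2]
  Insert 5 (step 3): P = [1, 5] / [7];  Q = [1, 2] / [3]
  Insert 3 (step 4): P = [1, 3] / [5] / [7];  Q = [1, 2] / [3] / [4]
  Insert 4 (step 5): P = [1, 3, 4] / [5] / [7];  Q = [1, 2, 5] / [3] / [4]
  Insert 6 (step 6): P = [1, 3, 4, 6] / [5] / [7];  Q = [1, 2, 5, 6] / [3] / [4]
  Insert 2 (step 7): P = [1, 2, 4, 6] / [3] / [5] / [7];  Q = [1, 2, 5, 6] / [3] / [4] / [7]
Final shape: (4, 1, 1, 1).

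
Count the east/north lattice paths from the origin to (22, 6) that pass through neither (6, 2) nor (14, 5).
Number of paths = 178008

Inclusion–exclusion. Total paths: C(28, 22) = 376740. Through P₁: C(8, 6)·C(20, 16) = 135660. Through P₂: C(19, 14)·C(9, 8) = 104652. Since P₁ is strictly southwest of P₂, a monotone path through both must visit P₁ then P₂; paths through both = C(8, 6)·C(11, 8)·C(9, 8) = 41580. Avoid both = 376740 − 135660 − 104652 + 41580 = 178008.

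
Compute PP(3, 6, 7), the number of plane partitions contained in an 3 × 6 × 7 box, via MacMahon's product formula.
PP(3, 6, 7) = 131589315

Evaluate the triple product over i = 1..3, j = 1..6, k = 1..7. The factors are (2/1) · (3/2) · (4/3) · (5/4) · (6/5) · (7/6) · (8/7) · (3/2) · … (126 factors total). The numerators and denominators telescope so the product is an integer; carrying out the multiplication exactly gives PP(3, 6, 7) = 131589315.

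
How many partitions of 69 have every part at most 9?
p(69, parts ≤ 9) = 309729

Use the recurrence p(n, m) = p(n, m−1) + p(n−m, m): either the largest part is < m (count p(n, m−1)) or the largest part is exactly m (remove one copy of m, count p(n−m, m)). With p(0, ·) = 1 this gives p(69, parts ≤ 9) = 309729. (By conjugating Young diagrams, this also counts partitions of 69 into at most 9 parts.)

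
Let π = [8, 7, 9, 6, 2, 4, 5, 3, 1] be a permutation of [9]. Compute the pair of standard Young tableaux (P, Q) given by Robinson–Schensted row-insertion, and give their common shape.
P = [1, 3, 5] / [2, 9] / [4] / [6] / [7] / [8];  Q = [1, 3, 7] / [2, 6] / [4] / [5] / [8] / [9];  common shape = (3, 2, 1, 1, 1, 1)

Row-insert the values π_1, π_2, … into P one at a time, bumping the leftmost entry strictly greater than the inserted value down to the next row. The recording tableau Q records, in position (i, j), the step at which that cell was added to P.
  Insert 8 (step 1): P = [8];  Q = [1]
  Insert 7 (step 2): P = [7] / [8];  Q = [1] / [2]
  Insert 9 (step 3): P = [7, 9] / [8];  Q = [1, 3] / [2]
  Insert 6 (step 4): P = [6, 9] / [7] / [8];  Q = [1, 3] / [2] / [4]
  Insert 2 (step 5): P = [2, 9] / [6] / [7] / [8];  Q = [1, 3] / [2] / [4] / [5]
  Insert 4 (step 6): P = [2, 4] / [6, 9] / [7] / [8];  Q = [1, 3] / [2, 6] / [4] / [5]
  Insert 5 (step 7): P = [2, 4, 5] / [6, 9] / [7] / [8];  Q = [1, 3, 7] / [2, 6] / [4] / [5]
  Insert 3 (step 8): P = [2, 3, 5] / [4, 9] / [6] / [7] / [8];  Q = [1, 3, 7] / [2, 6] / [4] / [5] / [8]
  Insert 1 (step 9): P = [1, 3, 5] / [2, 9] / [4] / [6] / [7] / [8];  Q = [1, 3, 7] / [2, 6] / [4] / [5] / [8] / [9]
Final shape: (3, 2, 1, 1, 1, 1).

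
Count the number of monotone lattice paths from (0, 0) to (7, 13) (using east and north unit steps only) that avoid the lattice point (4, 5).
Number of paths = 56730

Total paths from (0, 0) to (7, 13): C(20, 7) = 77520. Paths through (4, 5): (paths (0, 0) → (4, 5)) × (paths (4, 5) → (7, 13)) = C(9, 4) · C(11, 3) = 126 · 165 = 20790. Avoidance count = 77520 − 20790 = 56730.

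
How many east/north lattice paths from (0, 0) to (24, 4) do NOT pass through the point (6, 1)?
Number of paths = 11165

Total paths from (0, 0) to (24, 4): C(28, 24) = 20475. Paths through (6, 1): (paths (0, 0) → (6, 1)) × (paths (6, 1) → (24, 4)) = C(7, 6) · C(21, 18) = 7 · 1330 = 9310. Avoidance count = 20475 − 9310 = 11165.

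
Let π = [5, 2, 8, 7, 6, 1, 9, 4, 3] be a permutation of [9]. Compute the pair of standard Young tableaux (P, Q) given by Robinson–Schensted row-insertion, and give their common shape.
P = [1, 3, 9] / [2, 4] / [5, 6] / [7] / [8];  Q = [1, 3, 7] / [2, 4] / [5, 8] / [6] / [9];  common shape = (3, 2, 2, 1, 1)

Row-insert the values π_1, π_2, … into P one at a time, bumping the leftmost entry strictly greater than the inserted value down to the next row. The recording tableau Q records, in position (i, j), the step at which that cell was added to P.
  Insert 5 (step 1): P = [5];  Q = [1]
  Insert 2 (step 2): P = [2] / [5];  Q = [1] / [2]
  Insert 8 (step 3): P = [2, 8] / [5];  Q = [1, 3] / [2]
  Insert 7 (step 4): P = [2, 7] / [5, 8];  Q = [1, 3] / [2, 4]
  Insert 6 (step 5): P = [2, 6] / [5, 7] / [8];  Q = [1, 3] / [2, 4] / [5]
  Insert 1 (step 6): P = [1, 6] / [2, 7] / [5] / [8];  Q = [1, 3] / [2, 4] / [5] / [6]
  Insert 9 (step 7): P = [1, 6, 9] / [2, 7] / [5] / [8];  Q = [1, 3, 7] / [2, 4] / [5] / [6]
  Insert 4 (step 8): P = [1, 4, 9] / [2, 6] / [5, 7] / [8];  Q = [1, 3, 7] / [2, 4] / [5, 8] / [6]
  Insert 3 (step 9): P = [1, 3, 9] / [2, 4] / [5, 6] / [7] / [8];  Q = [1, 3, 7] / [2, 4] / [5, 8] / [6] / [9]
Final shape: (3, 2, 2, 1, 1).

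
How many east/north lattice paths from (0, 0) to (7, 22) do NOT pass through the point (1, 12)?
Number of paths = 1456676

Total paths from (0, 0) to (7, 22): C(29, 7) = 1560780. Paths through (1, 12): (paths (0, 0) → (1, 12)) × (paths (1, 12) → (7, 22)) = C(13, 1) · C(16, 6) = 13 · 8008 = 104104. Avoidance count = 1560780 − 104104 = 1456676.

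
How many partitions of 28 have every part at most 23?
p(28, parts ≤ 23) = 3706

Use the recurrence p(n, m) = p(n, m−1) + p(n−m, m): either the largest part is < m (count p(n, m−1)) or the largest part is exactly m (remove one copy of m, count p(n−m, m)). With p(0, ·) = 1 this gives p(28, parts ≤ 23) = 3706. (By conjugating Young diagrams, this also counts partitions of 28 into at most 23 parts.)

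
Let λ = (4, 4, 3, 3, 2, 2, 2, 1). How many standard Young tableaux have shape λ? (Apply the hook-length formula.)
# SYT of shape (4, 4, 3, 3, 2, 2, 2, 1) = 133326648

Hook-length formula: f^λ = n! / Π hook(c), product over all cells c of the Young diagram. For λ = (4, 4, 3, 3, 2, 2, 2, 1), n = 21 boxes. Hook lengths by row (left-to-right, top-to-bottom): [11, 9, 5, 2]; [10, 8, 4, 1]; [8, 6, 2]; [7, 5, 1]; [5, 3]; [4, 2]; [3, 1]; [1]. Product of hooks = 383201280000. So f^λ = 21! / 383201280000 = 51090942171709440000 / 383201280000 = 133326648.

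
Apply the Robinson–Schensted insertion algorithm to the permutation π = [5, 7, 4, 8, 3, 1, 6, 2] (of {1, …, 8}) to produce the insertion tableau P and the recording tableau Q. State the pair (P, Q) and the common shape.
P = [1, 2, 8] / [3, 6] / [4, 7] / [5];  Q = [1, 2, 4] / [3, 7] / [5, 8] / [6];  common shape = (3, 2, 2, 1)

Row-insert the values π_1, π_2, … into P one at a time, bumping the leftmost entry strictly greater than the inserted value down to the next row. The recording tableau Q records, in position (i, j), the step at which that cell was added to P.
  Insert 5 (step 1): P = [5];  Q = [1]
  Insert 7 (step 2): P = [5, 7];  Q = [1, 2]
  Insert 4 (step 3): P = [4, 7] / [5];  Q = [1, 2] / [3]
  Insert 8 (step 4): P = [4, 7, 8] / [5];  Q = [1, 2, 4] / [3]
  Insert 3 (step 5): P = [3, 7, 8] / [4] / [5];  Q = [1, 2, 4] / [3] / [5]
  Insert 1 (step 6): P = [1, 7, 8] / [3] / [4] / [5];  Q = [1, 2, 4] / [3] / [5] / [6]
  Insert 6 (step 7): P = [1, 6, 8] / [3, 7] / [4] / [5];  Q = [1, 2, 4] / [3, 7] / [5] / [6]
  Insert 2 (step 8): P = [1, 2, 8] / [3, 6] / [4, 7] / [5];  Q = [1, 2, 4] / [3, 7] / [5, 8] / [6]
Final shape: (3, 2, 2, 1).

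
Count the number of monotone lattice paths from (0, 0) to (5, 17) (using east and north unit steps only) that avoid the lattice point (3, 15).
Number of paths = 21438

Total paths from (0, 0) to (5, 17): C(22, 5) = 26334. Paths through (3, 15): (paths (0, 0) → (3, 15)) × (paths (3, 15) → (5, 17)) = C(18, 3) · C(4, 2) = 816 · 6 = 4896. Avoidance count = 26334 − 4896 = 21438.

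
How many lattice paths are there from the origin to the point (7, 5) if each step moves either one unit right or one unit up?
Number of paths = 792

A monotone lattice path from (0, 0) to (7, 5) consists of 7 east steps and 5 north steps in some order, so it is determined by which 7 of the 12 steps are east. The count is C(12, 7) = 792.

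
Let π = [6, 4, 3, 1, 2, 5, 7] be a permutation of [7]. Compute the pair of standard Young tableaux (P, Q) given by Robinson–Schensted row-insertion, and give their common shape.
P = [1, 2, 5, 7] / [3] / [4] / [6];  Q = [1, 5, 6, 7] / [2] / [3] / [4];  common shape = (4, 1, 1, 1)

Row-insert the values π_1, π_2, … into P one at a time, bumping the leftmost entry strictly greater than the inserted value down to the next row. The recording tableau Q records, in position (i, j), the step at which that cell was added to P.
  Insert 6 (step 1): P = [6];  Q = [1]
  Insert 4 (step 2): P = [4] / [6];  Q = [1] / [2]
  Insert 3 (step 3): P = [3] / [4] / [6];  Q = [1] / [2] / [3]
  Insert 1 (step 4): P = [1] / [3] / [4] / [6];  Q = [1] / [2] / [3] / [4]
  Insert 2 (step 5): P = [1, 2] / [3] / [4] / [6];  Q = [1, 5] / [2] / [3] / [4]
  Insert 5 (step 6): P = [1, 2, 5] / [3] / [4] / [6];  Q = [1, 5, 6] / [2] / [3] / [4]
  Insert 7 (step 7): P = [1, 2, 5, 7] / [3] / [4] / [6];  Q = [1, 5, 6, 7] / [2] / [3] / [4]
Final shape: (4, 1, 1, 1).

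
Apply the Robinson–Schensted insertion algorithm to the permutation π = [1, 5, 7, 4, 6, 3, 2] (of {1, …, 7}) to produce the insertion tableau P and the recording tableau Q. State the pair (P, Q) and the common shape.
P = [1, 2, 6] / [3, 7] / [4] / [5];  Q = [1, 2, 3] / [4, 5] / [6] / [7];  common shape = (3, 2, 1, 1)

Row-insert the values π_1, π_2, … into P one at a time, bumping the leftmost entry strictly greater than the inserted value down to the next row. The recording tableau Q records, in position (i, j), the step at which that cell was added to P.
  Insert 1 (step 1): P = [1];  Q = [1]
  Insert 5 (step 2): P = [1, 5];  Q = [1, 2]
  Insert 7 (step 3): P = [1, 5, 7];  Q = [1, 2, 3]
  Insert 4 (step 4): P = [1, 4, 7] / [5];  Q = [1, 2, 3] / [4]
  Insert 6 (step 5): P = [1, 4, 6] / [5, 7];  Q = [1, 2, 3] / [4, 5]
  Insert 3 (step 6): P = [1, 3, 6] / [4, 7] / [5];  Q = [1, 2, 3] / [4, 5] / [6]
  Insert 2 (step 7): P = [1, 2, 6] / [3, 7] / [4] / [5];  Q = [1, 2, 3] / [4, 5] / [6] / [7]
Final shape: (3, 2, 1, 1).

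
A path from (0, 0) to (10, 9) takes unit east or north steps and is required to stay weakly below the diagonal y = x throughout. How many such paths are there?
Number of paths = 16796

By the reflection principle (André's argument), the number of monotone paths to (10, 9) with n ≤ m that never go above y = x is C(19, 10) − C(19, 11) = 92378 − 75582 = 16796.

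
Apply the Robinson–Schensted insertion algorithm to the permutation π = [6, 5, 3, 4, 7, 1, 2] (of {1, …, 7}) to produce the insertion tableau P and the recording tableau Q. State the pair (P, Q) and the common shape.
P = [1, 2, 7] / [3, 4] / [5] / [6];  Q = [1, 4, 5] / [2, 7] / [3] / [6];  common shape = (3, 2, 1, 1)

Row-insert the values π_1, π_2, … into P one at a time, bumping the leftmost entry strictly greater than the inserted value down to the next row. The recording tableau Q records, in position (i, j), the step at which that cell was added to P.
  Insert 6 (step 1): P = [6];  Q = [1]
  Insert 5 (step 2): P = [5] / [6];  Q = [1] / [2]
  Insert 3 (step 3): P = [3] / [5] / [6];  Q = [1] / [2] / [3]
  Insert 4 (step 4): P = [3, 4] / [5] / [6];  Q = [1, 4] / [2] / [3]
  Insert 7 (step 5): P = [3, 4, 7] / [5] / [6];  Q = [1, 4, 5] / [2] / [3]
  Insert 1 (step 6): P = [1, 4, 7] / [3] / [5] / [6];  Q = [1, 4, 5] / [2] / [3] / [6]
  Insert 2 (step 7): P = [1, 2, 7] / [3, 4] / [5] / [6];  Q = [1, 4, 5] / [2, 7] / [3] / [6]
Final shape: (3, 2, 1, 1).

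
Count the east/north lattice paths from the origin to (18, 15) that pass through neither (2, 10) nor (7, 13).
Number of paths = 1030057014

Inclusion–exclusion. Total paths: C(33, 18) = 1037158320. Through P₁: C(12, 2)·C(21, 16) = 1343034. Through P₂: C(20, 7)·C(13, 11) = 6046560. Since P₁ is strictly southwest of P₂, a monotone path through both must visit P₁ then P₂; paths through both = C(12, 2)·C(8, 5)·C(13, 11) = 288288. Avoid both = 1037158320 − 1343034 − 6046560 + 288288 = 1030057014.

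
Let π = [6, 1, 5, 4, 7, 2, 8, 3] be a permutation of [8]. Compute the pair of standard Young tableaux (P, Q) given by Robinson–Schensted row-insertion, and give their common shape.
P = [1, 2, 3, 8] / [4, 7] / [5] / [6];  Q = [1, 3, 5, 7] / [2, 8] / [4] / [6];  common shape = (4, 2, 1, 1)

Row-insert the values π_1, π_2, … into P one at a time, bumping the leftmost entry strictly greater than the inserted value down to the next row. The recording tableau Q records, in position (i, j), the step at which that cell was added to P.
  Insert 6 (step 1): P = [6];  Q = [1]
  Insert 1 (step 2): P = [1] / [6];  Q = [1] / [2]
  Insert 5 (step 3): P = [1, 5] / [6];  Q = [1, 3] / [2]
  Insert 4 (step 4): P = [1, 4] / [5] / [6];  Q = [1, 3] / [2] / [4]
  Insert 7 (step 5): P = [1, 4, 7] / [5] / [6];  Q = [1, 3, 5] / [2] / [4]
  Insert 2 (step 6): P = [1, 2, 7] / [4] / [5] / [6];  Q = [1, 3, 5] / [2] / [4] / [6]
  Insert 8 (step 7): P = [1, 2, 7, 8] / [4] / [5] / [6];  Q = [1, 3, 5, 7] / [2] / [4] / [6]
  Insert 3 (step 8): P = [1, 2, 3, 8] / [4, 7] / [5] / [6];  Q = [1, 3, 5, 7] / [2, 8] / [4] / [6]
Final shape: (4, 2, 1, 1).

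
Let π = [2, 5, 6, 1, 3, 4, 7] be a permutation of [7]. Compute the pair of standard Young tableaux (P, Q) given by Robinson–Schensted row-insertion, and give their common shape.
P = [1, 3, 4, 7] / [2, 5, 6];  Q = [1, 2, 3, 7] / [4, 5, 6];  common shape = (4, 3)

Row-insert the values π_1, π_2, … into P one at a time, bumping the leftmost entry strictly greater than the inserted value down to the next row. The recording tableau Q records, in position (i, j), the step at which that cell was added to P.
  Insert 2 (step 1): P = [2];  Q = [1]
  Insert 5 (step 2): P = [2, 5];  Q = [1, 2]
  Insert 6 (step 3): P = [2, 5, 6];  Q = [1, 2, 3]
  Insert 1 (step 4): P = [1, 5, 6] / [2];  Q = [1, 2, 3] / [4]
  Insert 3 (step 5): P = [1, 3, 6] / [2, 5];  Q = [1, 2, 3] / [4, 5]
  Insert 4 (step 6): P = [1, 3, 4] / [2, 5, 6];  Q = [1, 2, 3] / [4, 5, 6]
  Insert 7 (step 7): P = [1, 3, 4, 7] / [2, 5, 6];  Q = [1, 2, 3, 7] / [4, 5, 6]
Final shape: (4, 3).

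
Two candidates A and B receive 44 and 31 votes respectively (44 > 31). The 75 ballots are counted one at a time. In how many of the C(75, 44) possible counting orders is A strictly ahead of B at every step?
Strict-lead orderings = 196730953512334039344

Total orderings of the 75 votes with 44 for A: C(75, 44) = 1134986270263465611600. By the Bertrand ballot formula (Cycle Lemma / reflection principle), the number of orderings in which A is strictly ahead of B throughout is (p − q)/(p + q) · C(p + q, p) = (44 − 31)/(44 + 31) · 1134986270263465611600 = 196730953512334039344.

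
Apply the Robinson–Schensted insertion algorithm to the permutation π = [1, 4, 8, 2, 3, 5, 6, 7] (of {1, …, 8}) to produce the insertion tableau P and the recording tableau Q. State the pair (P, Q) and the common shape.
P = [1, 2, 3, 5, 6, 7] / [4, 8];  Q = [1, 2, 3, 6, 7, 8] / [4, 5];  common shape = (6, 2)

Row-insert the values π_1, π_2, … into P one at a time, bumping the leftmost entry strictly greater than the inserted value down to the next row. The recording tableau Q records, in position (i, j), the step at which that cell was added to P.
  Insert 1 (step 1): P = [1];  Q = [1]
  Insert 4 (step 2): P = [1, 4];  Q = [1, 2]
  Insert 8 (step 3): P = [1, 4, 8];  Q = [1, 2, 3]
  Insert 2 (step 4): P = [1, 2, 8] / [4];  Q = [1, 2, 3] / [4]
  Insert 3 (step 5): P = [1, 2, 3] / [4, 8];  Q = [1, 2, 3] / [4, 5]
  Insert 5 (step 6): P = [1, 2, 3, 5] / [4, 8];  Q = [1, 2, 3, 6] / [4, 5]
  Insert 6 (step 7): P = [1, 2, 3, 5, 6] / [4, 8];  Q = [1, 2, 3, 6, 7] / [4, 5]
  Insert 7 (step 8): P = [1, 2, 3, 5, 6, 7] / [4, 8];  Q = [1, 2, 3, 6, 7, 8] / [4, 5]
Final shape: (6, 2).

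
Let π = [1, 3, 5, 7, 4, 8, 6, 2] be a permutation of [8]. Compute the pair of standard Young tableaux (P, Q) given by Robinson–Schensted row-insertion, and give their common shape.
P = [1, 2, 4, 6, 8] / [3, 7] / [5];  Q = [1, 2, 3, 4, 6] / [5, 7] / [8];  common shape = (5, 2, 1)

Row-insert the values π_1, π_2, … into P one at a time, bumping the leftmost entry strictly greater than the inserted value down to the next row. The recording tableau Q records, in position (i, j), the step at which that cell was added to P.
  Insert 1 (step 1): P = [1];  Q = [1]
  Insert 3 (step 2): P = [1, 3];  Q = [1, 2]
  Insert 5 (step 3): P = [1, 3, 5];  Q = [1, 2, 3]
  Insert 7 (step 4): P = [1, 3, 5, 7];  Q = [1, 2, 3, 4]
  Insert 4 (step 5): P = [1, 3, 4, 7] / [5];  Q = [1, 2, 3, 4] / [5]
  Insert 8 (step 6): P = [1, 3, 4, 7, 8] / [5];  Q = [1, 2, 3, 4, 6] / [5]
  Insert 6 (step 7): P = [1, 3, 4, 6, 8] / [5, 7];  Q = [1, 2, 3, 4, 6] / [5, 7]
  Insert 2 (step 8): P = [1, 2, 4, 6, 8] / [3, 7] / [5];  Q = [1, 2, 3, 4, 6] / [5, 7] / [8]
Final shape: (5, 2, 1).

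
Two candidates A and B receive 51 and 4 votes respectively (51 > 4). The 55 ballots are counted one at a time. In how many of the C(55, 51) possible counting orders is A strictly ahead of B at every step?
Strict-lead orderings = 291447

Total orderings of the 55 votes with 51 for A: C(55, 51) = 341055. By the Bertrand ballot formula (Cycle Lemma / reflection principle), the number of orderings in which A is strictly ahead of B throughout is (p − q)/(p + q) · C(p + q, p) = (51 − 4)/(51 + 4) · 341055 = 291447.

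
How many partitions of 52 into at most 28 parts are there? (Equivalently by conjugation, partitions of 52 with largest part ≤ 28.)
p(52, parts ≤ 28) = 275826

Use the recurrence p(n, m) = p(n, m−1) + p(n−m, m): either the largest part is < m (count p(n, m−1)) or the largest part is exactly m (remove one copy of m, count p(n−m, m)). With p(0, ·) = 1 this gives p(52, parts ≤ 28) = 275826. (By conjugating Young diagrams, this also counts partitions of 52 into at most 28 parts.)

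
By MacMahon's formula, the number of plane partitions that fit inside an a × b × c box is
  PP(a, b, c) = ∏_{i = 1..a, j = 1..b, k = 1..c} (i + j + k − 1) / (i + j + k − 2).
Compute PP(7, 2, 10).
PP(7, 2, 10) = 77364144

Evaluate the triple product over i = 1..7, j = 1..2, k = 1..10. The factors are (2/1) · (3/2) · (4/3) · (5/4) · (6/5) · (7/6) · (8/7) · (9/8) · … (140 factors total). The numerators and denominators telescope so the product is an integer; carrying out the multiplication exactly gives PP(7, 2, 10) = 77364144.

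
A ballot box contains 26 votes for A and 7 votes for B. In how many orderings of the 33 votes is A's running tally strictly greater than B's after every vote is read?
Strict-lead orderings = 2459664

Total orderings of the 33 votes with 26 for A: C(33, 26) = 4272048. By the Bertrand ballot formula (Cycle Lemma / reflection principle), the number of orderings in which A is strictly ahead of B throughout is (p − q)/(p + q) · C(p + q, p) = (26 − 7)/(26 + 7) · 4272048 = 2459664.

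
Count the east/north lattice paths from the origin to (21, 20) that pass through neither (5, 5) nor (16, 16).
Number of paths = 140055555804

Inclusion–exclusion. Total paths: C(41, 21) = 269128937220. Through P₁: C(10, 5)·C(31, 16) = 75736129140. Through P₂: C(32, 16)·C(9, 5) = 75736129140. Since P₁ is strictly southwest of P₂, a monotone path through both must visit P₁ then P₂; paths through both = C(10, 5)·C(22, 11)·C(9, 5) = 22398876864. Avoid both = 269128937220 − 75736129140 − 75736129140 + 22398876864 = 140055555804.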